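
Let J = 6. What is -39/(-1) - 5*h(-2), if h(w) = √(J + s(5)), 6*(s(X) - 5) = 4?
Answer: 39 - 5*√105/3 ≈ 21.922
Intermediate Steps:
s(X) = 17/3 (s(X) = 5 + (⅙)*4 = 5 + ⅔ = 17/3)
h(w) = √105/3 (h(w) = √(6 + 17/3) = √(35/3) = √105/3)
-39/(-1) - 5*h(-2) = -39/(-1) - 5*√105/3 = -39*(-1) - 5*√105/3 = 39 - 5*√105/3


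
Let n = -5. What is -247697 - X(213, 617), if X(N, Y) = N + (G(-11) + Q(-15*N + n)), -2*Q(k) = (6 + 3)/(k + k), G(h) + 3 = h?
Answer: -3173068809/12800 ≈ -2.4790e+5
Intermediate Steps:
G(h) = -3 + h
Q(k) = -9/(4*k) (Q(k) = -(6 + 3)/(2*(k + k)) = -9/(2*(2*k)) = -9*1/(2*k)/2 = -9/(4*k))
X(N, Y) = -14 + N - 9/(4*(-5 - 15*N)) (X(N, Y) = N + ((-3 - 11) - 9/(4*(-15*N - 5))) = N + (-14 - 9/(4*(-5 - 15*N))) = -14 + N - 9/(4*(-5 - 15*N)))
-247697 - X(213, 617) = -247697 - (-271 - 820*213 + 60*213²)/(20*(1 + 3*213)) = -247697 - (-271 - 174660 + 60*45369)/(20*(1 + 639)) = -247697 - (-271 - 174660 + 2722140)/(20*640) = -247697 - 2547209/(20*640) = -247697 - 1*2547209/12800 = -247697 - 2547209/12800 = -3173068809/12800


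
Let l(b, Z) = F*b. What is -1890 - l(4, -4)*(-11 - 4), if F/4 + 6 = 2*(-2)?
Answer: -4290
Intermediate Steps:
F = -40 (F = -24 + 4*(2*(-2)) = -24 + 4*(-4) = -24 - 16 = -40)
l(b, Z) = -40*b
-1890 - l(4, -4)*(-11 - 4) = -1890 - (-40*4)*(-11 - 4) = -1890 - (-160)*(-15) = -1890 - 1*2400 = -1890 - 2400 = -4290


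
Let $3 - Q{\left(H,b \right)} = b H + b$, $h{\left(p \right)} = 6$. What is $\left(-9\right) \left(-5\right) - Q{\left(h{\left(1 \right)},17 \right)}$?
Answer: $161$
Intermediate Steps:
$Q{\left(H,b \right)} = 3 - b - H b$ ($Q{\left(H,b \right)} = 3 - \left(b H + b\right) = 3 - \left(H b + b\right) = 3 - \left(b + H b\right) = 3 - b - H b$)
$\left(-9\right) \left(-5\right) - Q{\left(h{\left(1 \right)},17 \right)} = \left(-9\right) \left(-5\right) - \left(3 - 17 - 6 \cdot 17\right) = 45 - \left(3 - 17 - 102\right) = 45 - -116 = 45 + 116 = 161$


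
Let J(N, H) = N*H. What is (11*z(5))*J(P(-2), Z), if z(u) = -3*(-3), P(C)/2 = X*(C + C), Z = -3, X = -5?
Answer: -11880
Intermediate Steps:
P(C) = -20*C (P(C) = 2*(-5*(C + C)) = 2*(-10*C) = -20*C)
z(u) = 9
J(N, H) = H*N
(11*z(5))*J(P(-2), Z) = (11*9)*(-(-60)*(-2)) = 99*(-3*40) = 99*(-120) = -11880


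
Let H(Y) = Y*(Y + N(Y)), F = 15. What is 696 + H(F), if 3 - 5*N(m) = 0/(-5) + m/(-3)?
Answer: 945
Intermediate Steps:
N(m) = ⅗ + m/15 (N(m) = ⅗ - (0/(-5) + m/(-3))/5 = ⅗ - (0*(-⅕) + m*(-⅓))/5 = ⅗ - (0 - m/3)/5 = ⅗ - (-1)*m/15 = ⅗ + m/15)
H(Y) = Y*(⅗ + 16*Y/15) (H(Y) = Y*(Y + (⅗ + Y/15)) = Y*(⅗ + 16*Y/15))
696 + H(F) = 696 + (1/15)*15*(9 + 16*15) = 696 + (1/15)*15*(9 + 240) = 696 + (1/15)*15*249 = 696 + 249 = 945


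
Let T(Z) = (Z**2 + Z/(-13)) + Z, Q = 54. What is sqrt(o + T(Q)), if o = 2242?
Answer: sqrt(880126)/13 ≈ 72.165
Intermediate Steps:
T(Z) = Z**2 + 12*Z/13 (T(Z) = (Z**2 - Z/13) + Z = Z**2 + 12*Z/13)
sqrt(o + T(Q)) = sqrt(2242 + (1/13)*54*(12 + 13*54)) = sqrt(2242 + (1/13)*54*(12 + 702)) = sqrt(2242 + (1/13)*54*714) = sqrt(2242 + 38556/13) = sqrt(67702/13) = sqrt(880126)/13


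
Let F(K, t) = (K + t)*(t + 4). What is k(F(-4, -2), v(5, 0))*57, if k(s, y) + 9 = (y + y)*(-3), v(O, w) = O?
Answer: -2223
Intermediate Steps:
F(K, t) = (4 + t)*(K + t) (F(K, t) = (K + t)*(4 + t) = (4 + t)*(K + t))
k(s, y) = -9 - 6*y (k(s, y) = -9 + (y + y)*(-3) = -9 + (2*y)*(-3) = -9 - 6*y)
k(F(-4, -2), v(5, 0))*57 = (-9 - 6*5)*57 = (-9 - 30)*57 = -39*57 = -2223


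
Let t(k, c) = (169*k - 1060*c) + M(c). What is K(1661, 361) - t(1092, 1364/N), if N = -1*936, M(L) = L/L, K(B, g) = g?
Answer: -21730726/117 ≈ -1.8573e+5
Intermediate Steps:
M(L) = 1
N = -936
t(k, c) = 1 - 1060*c + 169*k (t(k, c) = (169*k - 1060*c) + 1 = (-1060*c + 169*k) + 1 = 1 - 1060*c + 169*k)
K(1661, 361) - t(1092, 1364/N) = 361 - (1 - 1445840/(-936) + 169*1092) = 361 - (1 - 1445840*(-1)/936 + 184548) = 361 - (1 - 1060*(-341/234) + 184548) = 361 - (1 + 180730/117 + 184548) = 361 - 1*21772963/117 = 361 - 21772963/117 = -21730726/117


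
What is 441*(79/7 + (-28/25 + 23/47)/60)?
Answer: 116850573/23500 ≈ 4972.4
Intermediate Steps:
441*(79/7 + (-28/25 + 23/47)/60) = 441*(79*(1/7) + (-28*1/25 + 23*(1/47))*(1/60)) = 441*(79/7 + (-28/25 + 23/47)*(1/60)) = 441*(79/7 - 741/1175*1/60) = 441*(79/7 - 247/23500) = 441*(1854771/164500) = 116850573/23500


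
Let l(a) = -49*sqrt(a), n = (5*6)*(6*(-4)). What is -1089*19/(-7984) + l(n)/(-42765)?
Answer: 20691/7984 + 196*I*sqrt(5)/14255 ≈ 2.5916 + 0.030745*I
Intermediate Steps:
n = -720 (n = 30*(-24) = -720)
-1089*19/(-7984) + l(n)/(-42765) = -1089*19/(-7984) - 588*I*sqrt(5)/(-42765) = -20691*(-1/7984) - 588*I*sqrt(5)*(-1/42765) = 20691/7984 - 588*I*sqrt(5)*(-1/42765) = 20691/7984 + 196*I*sqrt(5)/14255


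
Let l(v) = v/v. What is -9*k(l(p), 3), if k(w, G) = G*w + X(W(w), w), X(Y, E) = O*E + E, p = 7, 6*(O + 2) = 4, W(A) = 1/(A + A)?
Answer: -24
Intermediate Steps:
W(A) = 1/(2*A)
O = -4/3 (O = -2 + (1/6)*4 = -2 + 2/3 = -4/3 ≈ -1.3333)
X(Y, E) = -E/3 (X(Y, E) = -4*E/3 + E = -E/3)
l(v) = 1
k(w, G) = -w/3 + G*w (k(w, G) = G*w - w/3 = -w/3 + G*w)
-9*k(l(p), 3) = -9*(-1/3 + 3) = -9*8/3 = -24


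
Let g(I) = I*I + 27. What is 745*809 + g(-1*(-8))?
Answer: 602796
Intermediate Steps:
g(I) = 27 + I**2 (g(I) = I**2 + 27 = 27 + I**2)
745*809 + g(-1*(-8)) = 745*809 + (27 + (-1*(-8))**2) = 602705 + (27 + 8**2) = 602705 + (27 + 64) = 602705 + 91 = 602796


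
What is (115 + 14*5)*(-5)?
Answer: -925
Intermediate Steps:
(115 + 14*5)*(-5) = (115 + 70)*(-5) = 185*(-5) = -925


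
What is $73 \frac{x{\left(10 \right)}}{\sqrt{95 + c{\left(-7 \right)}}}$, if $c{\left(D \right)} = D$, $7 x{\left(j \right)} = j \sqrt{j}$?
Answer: $\frac{365 \sqrt{55}}{77} \approx 35.155$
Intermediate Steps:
$x{\left(j \right)} = \frac{j^{\frac{3}{2}}}{7}$ ($x{\left(j \right)} = \frac{j \sqrt{j}}{7} = \frac{j^{\frac{3}{2}}}{7}$)
$73 \frac{x{\left(10 \right)}}{\sqrt{95 + c{\left(-7 \right)}}} = 73 \frac{\frac{1}{7} \cdot 10^{\frac{3}{2}}}{\sqrt{95 - 7}} = 73 \frac{\frac{1}{7} \cdot 10 \sqrt{10}}{\sqrt{88}} = 73 \frac{\frac{10}{7} \sqrt{10}}{2 \sqrt{22}} = 73 \frac{10 \sqrt{10}}{7} \frac{\sqrt{22}}{44} = 73 \frac{5 \sqrt{55}}{77} = \frac{365 \sqrt{55}}{77}$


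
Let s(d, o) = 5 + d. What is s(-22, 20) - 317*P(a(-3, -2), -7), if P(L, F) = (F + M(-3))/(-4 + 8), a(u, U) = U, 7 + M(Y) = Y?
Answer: 5321/4 ≈ 1330.3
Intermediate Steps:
M(Y) = -7 + Y
P(L, F) = -5/2 + F/4 (P(L, F) = (F + (-7 - 3))/(-4 + 8) = (F - 10)/4 = (-10 + F)*(¼) = -5/2 + F/4)
s(-22, 20) - 317*P(a(-3, -2), -7) = (5 - 22) - 317*(-5/2 + (¼)*(-7)) = -17 - 317*(-5/2 - 7/4) = -17 - 317*(-17/4) = -17 + 5389/4 = 5321/4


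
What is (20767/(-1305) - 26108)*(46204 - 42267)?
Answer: -134219050459/1305 ≈ -1.0285e+8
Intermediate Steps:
(20767/(-1305) - 26108)*(46204 - 42267) = (20767*(-1/1305) - 26108)*3937 = (-20767/1305 - 26108)*3937 = -34091707/1305*3937 = -134219050459/1305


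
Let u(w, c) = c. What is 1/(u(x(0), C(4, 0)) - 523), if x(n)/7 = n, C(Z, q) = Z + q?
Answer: -1/519 ≈ -0.0019268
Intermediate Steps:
x(n) = 7*n
1/(u(x(0), C(4, 0)) - 523) = 1/((4 + 0) - 523) = 1/(4 - 523) = 1/(-519) = -1/519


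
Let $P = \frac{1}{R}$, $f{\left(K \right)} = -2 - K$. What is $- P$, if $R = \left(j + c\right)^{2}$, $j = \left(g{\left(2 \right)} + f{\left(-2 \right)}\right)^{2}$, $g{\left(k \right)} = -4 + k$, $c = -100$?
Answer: $- \frac{1}{9216} \approx -0.00010851$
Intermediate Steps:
$j = 4$ ($j = \left(\left(-4 + 2\right) - 0\right)^{2} = \left(-2 + \left(-2 + 2\right)\right)^{2} = \left(-2 + 0\right)^{2} = \left(-2\right)^{2} = 4$)
$R = 9216$ ($R = \left(4 - 100\right)^{2} = \left(-96\right)^{2} = 9216$)
$P = \frac{1}{9216} \approx 0.00010851$
$- P = \left(-1\right) \frac{1}{9216} = - \frac{1}{9216}$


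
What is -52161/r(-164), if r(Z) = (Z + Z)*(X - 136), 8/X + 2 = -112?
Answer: -2973177/2543968 ≈ -1.1687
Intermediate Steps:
X = -4/57 (X = 8/(-2 - 112) = 8/(-114) = 8*(-1/114) = -4/57 ≈ -0.070175)
r(Z) = -15512*Z/57 (r(Z) = (Z + Z)*(-4/57 - 136) = (2*Z)*(-7756/57) = -15512*Z/57)
-52161/r(-164) = -52161/((-15512/57*(-164))) = -52161/2543968/57 = -52161*57/2543968 = -2973177/2543968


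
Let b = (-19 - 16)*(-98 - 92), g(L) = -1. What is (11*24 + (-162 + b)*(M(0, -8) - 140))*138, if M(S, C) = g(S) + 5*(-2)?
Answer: -135160512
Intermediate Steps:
b = 6650 (b = -35*(-190) = 6650)
M(S, C) = -11 (M(S, C) = -1 + 5*(-2) = -1 - 10 = -11)
(11*24 + (-162 + b)*(M(0, -8) - 140))*138 = (11*24 + (-162 + 6650)*(-11 - 140))*138 = (264 + 6488*(-151))*138 = (264 - 979688)*138 = -979424*138 = -135160512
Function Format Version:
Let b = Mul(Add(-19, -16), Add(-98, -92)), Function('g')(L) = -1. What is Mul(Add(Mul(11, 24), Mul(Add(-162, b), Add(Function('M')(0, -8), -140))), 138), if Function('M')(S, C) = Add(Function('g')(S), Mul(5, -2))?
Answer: -135160512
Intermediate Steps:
b = 6650 (b = Mul(-35, -190) = 6650)
Function('M')(S, C) = -11 (Function('M')(S, C) = Add(-1, Mul(5, -2)) = Add(-1, -10) = -11)
Mul(Add(Mul(11, 24), Mul(Add(-162, b), Add(Function('M')(0, -8), -140))), 138) = Mul(Add(Mul(11, 24), Mul(Add(-162, 6650), Add(-11, -140))), 138) = Mul(Add(264, Mul(6488, -151)), 138) = Mul(Add(264, -979688), 138) = Mul(-979424, 138) = -135160512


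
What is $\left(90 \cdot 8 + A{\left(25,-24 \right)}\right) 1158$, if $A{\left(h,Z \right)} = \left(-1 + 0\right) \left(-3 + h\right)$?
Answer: $808284$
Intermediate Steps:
$A{\left(h,Z \right)} = 3 - h$ ($A{\left(h,Z \right)} = - (-3 + h) = 3 - h$)
$\left(90 \cdot 8 + A{\left(25,-24 \right)}\right) 1158 = \left(90 \cdot 8 + \left(3 - 25\right)\right) 1158 = \left(720 + \left(3 - 25\right)\right) 1158 = \left(720 - 22\right) 1158 = 698 \cdot 1158 = 808284$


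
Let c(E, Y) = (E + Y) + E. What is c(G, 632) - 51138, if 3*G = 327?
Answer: -50288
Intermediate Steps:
G = 109 (G = (⅓)*327 = 109)
c(E, Y) = Y + 2*E
c(G, 632) - 51138 = (632 + 2*109) - 51138 = (632 + 218) - 51138 = 850 - 51138 = -50288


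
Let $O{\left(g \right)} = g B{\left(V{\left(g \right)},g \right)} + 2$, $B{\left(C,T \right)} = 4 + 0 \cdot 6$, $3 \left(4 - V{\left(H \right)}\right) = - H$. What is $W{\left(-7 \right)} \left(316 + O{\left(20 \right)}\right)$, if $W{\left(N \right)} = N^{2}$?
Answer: $19502$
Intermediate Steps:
$V{\left(H \right)} = 4 + \frac{H}{3}$ ($V{\left(H \right)} = 4 - \frac{\left(-1\right) H}{3} = 4 + \frac{H}{3}$)
$B{\left(C,T \right)} = 4$ ($B{\left(C,T \right)} = 4 + 0 = 4$)
$O{\left(g \right)} = 2 + 4 g$ ($O{\left(g \right)} = g 4 + 2 = 4 g + 2 = 2 + 4 g$)
$W{\left(-7 \right)} \left(316 + O{\left(20 \right)}\right) = \left(-7\right)^{2} \left(316 + \left(2 + 4 \cdot 20\right)\right) = 49 \left(316 + \left(2 + 80\right)\right) = 49 \left(316 + 82\right) = 49 \cdot 398 = 19502$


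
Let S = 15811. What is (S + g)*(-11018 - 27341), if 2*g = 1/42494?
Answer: -51544724773571/84988 ≈ -6.0649e+8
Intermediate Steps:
g = 1/84988 (g = (½)/42494 = (½)*(1/42494) = 1/84988 ≈ 1.1766e-5)
(S + g)*(-11018 - 27341) = (15811 + 1/84988)*(-11018 - 27341) = (1343745269/84988)*(-38359) = -51544724773571/84988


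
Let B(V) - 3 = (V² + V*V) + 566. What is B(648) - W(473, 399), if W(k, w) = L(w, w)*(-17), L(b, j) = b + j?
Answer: 853943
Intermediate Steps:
W(k, w) = -34*w (W(k, w) = (w + w)*(-17) = (2*w)*(-17) = -34*w)
B(V) = 569 + 2*V² (B(V) = 3 + ((V² + V*V) + 566) = 3 + ((V² + V²) + 566) = 3 + (2*V² + 566) = 3 + (566 + 2*V²) = 569 + 2*V²)
B(648) - W(473, 399) = (569 + 2*648²) - (-34)*399 = (569 + 2*419904) - 1*(-13566) = (569 + 839808) + 13566 = 840377 + 13566 = 853943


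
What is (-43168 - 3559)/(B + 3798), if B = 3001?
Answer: -46727/6799 ≈ -6.8726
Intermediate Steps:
(-43168 - 3559)/(B + 3798) = (-43168 - 3559)/(3001 + 3798) = -46727/6799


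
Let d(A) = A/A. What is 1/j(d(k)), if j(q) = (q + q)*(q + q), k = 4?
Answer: ¼ ≈ 0.25000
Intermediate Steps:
d(A) = 1
j(q) = 4*q² (j(q) = (2*q)*(2*q) = 4*q²)
1/j(d(k)) = 1/(4*1²) = 1/(4*1) = 1/4 = ¼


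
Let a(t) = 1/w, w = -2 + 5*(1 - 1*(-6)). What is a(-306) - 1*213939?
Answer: -7059986/33 ≈ -2.1394e+5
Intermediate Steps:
w = 33 (w = -2 + 5*(1 + 6) = -2 + 5*7 = -2 + 35 = 33)
a(t) = 1/33
a(-306) - 1*213939 = 1/33 - 1*213939 = 1/33 - 213939 = -7059986/33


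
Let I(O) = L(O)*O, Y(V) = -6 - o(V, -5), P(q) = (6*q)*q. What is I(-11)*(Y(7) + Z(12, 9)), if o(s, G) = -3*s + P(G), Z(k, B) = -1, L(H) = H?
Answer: -16456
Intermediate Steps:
P(q) = 6*q**2
o(s, G) = -3*s + 6*G**2
Y(V) = -156 + 3*V (Y(V) = -6 - (-3*V + 6*(-5)**2) = -6 - (-3*V + 6*25) = -6 - (-3*V + 150) = -6 - (150 - 3*V) = -6 + (-150 + 3*V) = -156 + 3*V)
I(O) = O**2 (I(O) = O*O = O**2)
I(-11)*(Y(7) + Z(12, 9)) = (-11)**2*((-156 + 3*7) - 1) = 121*((-156 + 21) - 1) = 121*(-135 - 1) = 121*(-136) = -16456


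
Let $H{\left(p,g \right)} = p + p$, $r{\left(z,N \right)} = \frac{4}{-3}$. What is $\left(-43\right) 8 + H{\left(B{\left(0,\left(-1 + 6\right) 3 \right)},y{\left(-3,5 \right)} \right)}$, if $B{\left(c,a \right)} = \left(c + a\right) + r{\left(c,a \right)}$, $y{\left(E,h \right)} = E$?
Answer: $- \frac{950}{3} \approx -316.67$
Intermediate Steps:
$r{\left(z,N \right)} = - \frac{4}{3}$ ($r{\left(z,N \right)} = 4 \left(- \frac{1}{3}\right) = - \frac{4}{3}$)
$B{\left(c,a \right)} = - \frac{4}{3} + a + c$ ($B{\left(c,a \right)} = \left(c + a\right) - \frac{4}{3} = \left(a + c\right) - \frac{4}{3} = - \frac{4}{3} + a + c$)
$H{\left(p,g \right)} = 2 p$
$\left(-43\right) 8 + H{\left(B{\left(0,\left(-1 + 6\right) 3 \right)},y{\left(-3,5 \right)} \right)} = \left(-43\right) 8 + 2 \left(- \frac{4}{3} + \left(-1 + 6\right) 3 + 0\right) = -344 + 2 \left(- \frac{4}{3} + 5 \cdot 3 + 0\right) = -344 + 2 \left(- \frac{4}{3} + 15 + 0\right) = -344 + 2 \cdot \frac{41}{3} = -344 + \frac{82}{3} = - \frac{950}{3}$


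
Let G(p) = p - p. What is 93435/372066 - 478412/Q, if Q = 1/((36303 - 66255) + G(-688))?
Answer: 1777160378524073/124022 ≈ 1.4329e+10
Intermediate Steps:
G(p) = 0
Q = -1/29952 (Q = 1/((36303 - 66255) + 0) = 1/(-29952 + 0) = 1/(-29952) = -1/29952 ≈ -3.3387e-5)
93435/372066 - 478412/Q = 93435/372066 - 478412/(-1/29952) = 93435*(1/372066) - 478412*(-29952) = 31145/124022 + 14329396224 = 1777160378524073/124022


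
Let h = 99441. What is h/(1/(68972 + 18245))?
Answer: 8672945697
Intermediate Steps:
h/(1/(68972 + 18245)) = 99441/(1/(68972 + 18245)) = 99441/(1/87217) = 99441*87217 = 8672945697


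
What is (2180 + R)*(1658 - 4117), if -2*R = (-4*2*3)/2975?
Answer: -15947874008/2975 ≈ -5.3606e+6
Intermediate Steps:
R = 12/2975 (R = --4*2*3/(2*2975) = -(-8*3)/(2*2975) = -(-12)/2975 = -1/2*(-24/2975) = 12/2975 ≈ 0.0040336)
(2180 + R)*(1658 - 4117) = (2180 + 12/2975)*(1658 - 4117) = (6485512/2975)*(-2459) = -15947874008/2975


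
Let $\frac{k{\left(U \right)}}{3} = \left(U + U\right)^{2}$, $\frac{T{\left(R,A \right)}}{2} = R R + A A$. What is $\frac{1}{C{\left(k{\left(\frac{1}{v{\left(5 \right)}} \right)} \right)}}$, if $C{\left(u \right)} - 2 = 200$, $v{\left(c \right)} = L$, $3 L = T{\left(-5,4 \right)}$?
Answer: $\frac{1}{202} \approx 0.0049505$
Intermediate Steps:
$T{\left(R,A \right)} = 2 A^{2} + 2 R^{2}$ ($T{\left(R,A \right)} = 2 \left(R R + A A\right) = 2 \left(R^{2} + A^{2}\right) = 2 \left(A^{2} + R^{2}\right) = 2 A^{2} + 2 R^{2}$)
$L = \frac{82}{3}$ ($L = \frac{2 \cdot 4^{2} + 2 \left(-5\right)^{2}}{3} = \frac{2 \cdot 16 + 2 \cdot 25}{3} = \frac{32 + 50}{3} = \frac{1}{3} \cdot 82 = \frac{82}{3} \approx 27.333$)
$v{\left(c \right)} = \frac{82}{3}$
$k{\left(U \right)} = 12 U^{2}$ ($k{\left(U \right)} = 3 \left(U + U\right)^{2} = 3 \left(2 U\right)^{2} = 3 \cdot 4 U^{2} = 12 U^{2}$)
$C{\left(u \right)} = 202$ ($C{\left(u \right)} = 2 + 200 = 202$)
$\frac{1}{C{\left(k{\left(\frac{1}{v{\left(5 \right)}} \right)} \right)}} = \frac{1}{202}$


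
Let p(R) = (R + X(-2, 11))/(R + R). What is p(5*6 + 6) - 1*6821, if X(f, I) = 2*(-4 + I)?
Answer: -245531/36 ≈ -6820.3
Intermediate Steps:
X(f, I) = -8 + 2*I
p(R) = (14 + R)/(2*R) (p(R) = (R + (-8 + 2*11))/(R + R) = (R + (-8 + 22))/((2*R)) = (R + 14)*(1/(2*R)) = (14 + R)*(1/(2*R)) = (14 + R)/(2*R))
p(5*6 + 6) - 1*6821 = (14 + (5*6 + 6))/(2*(5*6 + 6)) - 1*6821 = (14 + (30 + 6))/(2*(30 + 6)) - 6821 = (1/2)*(14 + 36)/36 - 6821 = (1/2)*(1/36)*50 - 6821 = 25/36 - 6821 = -245531/36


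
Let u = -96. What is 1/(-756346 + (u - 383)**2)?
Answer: -1/526905 ≈ -1.8979e-6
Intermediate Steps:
1/(-756346 + (u - 383)**2) = 1/(-756346 + (-96 - 383)**2) = 1/(-756346 + (-479)**2) = 1/(-756346 + 229441) = 1/(-526905) = -1/526905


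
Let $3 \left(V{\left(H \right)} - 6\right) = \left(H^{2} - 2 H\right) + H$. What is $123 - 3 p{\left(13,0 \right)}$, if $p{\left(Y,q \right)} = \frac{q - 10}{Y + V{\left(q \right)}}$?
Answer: $\frac{2367}{19} \approx 124.58$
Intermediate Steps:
$V{\left(H \right)} = 6 - \frac{H}{3} + \frac{H^{2}}{3}$ ($V{\left(H \right)} = 6 + \frac{\left(H^{2} - 2 H\right) + H}{3} = 6 + \frac{H^{2} - H}{3} = 6 + \left(- \frac{H}{3} + \frac{H^{2}}{3}\right) = 6 - \frac{H}{3} + \frac{H^{2}}{3}$)
$p{\left(Y,q \right)} = \frac{-10 + q}{6 + Y - \frac{q}{3} + \frac{q^{2}}{3}}$ ($p{\left(Y,q \right)} = \frac{q - 10}{Y + \left(6 - \frac{q}{3} + \frac{q^{2}}{3}\right)} = \frac{-10 + q}{6 + Y - \frac{q}{3} + \frac{q^{2}}{3}}$)
$123 - 3 p{\left(13,0 \right)} = 123 - 3 \frac{3 \left(-10 + 0\right)}{18 + 0^{2} - 0 + 3 \cdot 13} = 123 - 3 \cdot 3 \frac{1}{18 + 0 + 0 + 39} \left(-10\right) = 123 - 3 \cdot 3 \cdot \frac{1}{57} \left(-10\right) = 123 - - \frac{30}{19} = 123 + \frac{30}{19} = \frac{2367}{19}$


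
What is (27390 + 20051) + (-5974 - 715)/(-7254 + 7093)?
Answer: 7644690/161 ≈ 47483.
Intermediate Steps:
(27390 + 20051) + (-5974 - 715)/(-7254 + 7093) = 47441 - 6689/(-161) = 47441 - 6689*(-1/161) = 47441 + 6689/161 = 7644690/161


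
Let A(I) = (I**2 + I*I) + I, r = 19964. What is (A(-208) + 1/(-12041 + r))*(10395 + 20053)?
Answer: 20823794015728/7923 ≈ 2.6283e+9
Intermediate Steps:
A(I) = I + 2*I**2 (A(I) = (I**2 + I**2) + I = 2*I**2 + I = I + 2*I**2)
(A(-208) + 1/(-12041 + r))*(10395 + 20053) = (-208*(1 + 2*(-208)) + 1/(-12041 + 19964))*(10395 + 20053) = (-208*(1 - 416) + 1/7923)*30448 = (-208*(-415) + 1/7923)*30448 = (86320 + 1/7923)*30448 = (683913361/7923)*30448 = 20823794015728/7923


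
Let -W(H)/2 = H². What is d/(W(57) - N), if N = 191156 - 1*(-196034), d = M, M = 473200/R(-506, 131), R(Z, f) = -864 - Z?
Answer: 29575/8808769 ≈ 0.0033575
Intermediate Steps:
M = -236600/179 (M = 473200/(-864 - 1*(-506)) = 473200/(-864 + 506) = 473200/(-358) = 473200*(-1/358) = -236600/179 ≈ -1321.8)
d = -236600/179 ≈ -1321.8
N = 387190 (N = 191156 + 196034 = 387190)
W(H) = -2*H²
d/(W(57) - N) = -236600/(179*(-2*57² - 1*387190)) = -236600/(179*(-2*3249 - 387190)) = -236600/(179*(-6498 - 387190)) = -236600/179/(-393688) = -236600/179*(-1/393688) = 29575/8808769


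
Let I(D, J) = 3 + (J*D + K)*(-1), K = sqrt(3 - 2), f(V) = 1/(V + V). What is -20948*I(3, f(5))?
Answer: -178058/5 ≈ -35612.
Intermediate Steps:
f(V) = 1/(2*V)
K = 1 (K = sqrt(1) = 1)
I(D, J) = 2 - D*J (I(D, J) = 3 + (J*D + 1)*(-1) = 3 + (D*J + 1)*(-1) = 3 + (1 + D*J)*(-1) = 3 + (-1 - D*J) = 2 - D*J)
-20948*I(3, f(5)) = -20948*(2 - 1*3*(1/2)/5) = -20948*(2 - 1*3*(1/2)*(1/5)) = -20948*(2 - 1*3*1/10) = -20948*(2 - 3/10) = -20948*17/10 = -178058/5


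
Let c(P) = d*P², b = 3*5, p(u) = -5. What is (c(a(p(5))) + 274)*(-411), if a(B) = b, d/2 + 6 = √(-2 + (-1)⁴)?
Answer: 997086 - 184950*I ≈ 9.9709e+5 - 1.8495e+5*I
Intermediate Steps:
b = 15
d = -12 + 2*I (d = -12 + 2*√(-2 + (-1)⁴) = -12 + 2*√(-2 + 1) = -12 + 2*√(-1) = -12 + 2*I ≈ -12.0 + 2.0*I)
a(B) = 15
c(P) = P²*(-12 + 2*I) (c(P) = (-12 + 2*I)*P² = P²*(-12 + 2*I))
(c(a(p(5))) + 274)*(-411) = (2*15²*(-6 + I) + 274)*(-411) = (2*225*(-6 + I) + 274)*(-411) = ((-2700 + 450*I) + 274)*(-411) = (-2426 + 450*I)*(-411) = 997086 - 184950*I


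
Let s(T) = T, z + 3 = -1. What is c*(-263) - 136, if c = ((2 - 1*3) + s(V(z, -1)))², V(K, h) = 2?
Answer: -399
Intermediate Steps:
z = -4 (z = -3 - 1 = -4)
c = 1 (c = ((2 - 1*3) + 2)² = ((2 - 3) + 2)² = (-1 + 2)² = 1² = 1)
c*(-263) - 136 = 1*(-263) - 136 = -263 - 136 = -399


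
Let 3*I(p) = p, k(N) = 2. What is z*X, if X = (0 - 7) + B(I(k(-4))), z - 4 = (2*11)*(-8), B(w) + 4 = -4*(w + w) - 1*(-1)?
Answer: 7912/3 ≈ 2637.3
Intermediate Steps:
I(p) = p/3
B(w) = -3 - 8*w (B(w) = -4 + (-4*(w + w) - 1*(-1)) = -4 + (-8*w + 1) = -4 + (1 - 8*w) = -3 - 8*w)
z = -172 (z = 4 + (2*11)*(-8) = 4 + 22*(-8) = 4 - 176 = -172)
X = -46/3 (X = (0 - 7) + (-3 - 8*2/3) = -7 + (-3 - 8*⅔) = -7 + (-3 - 16/3) = -7 - 25/3 = -46/3 ≈ -15.333)
z*X = -172*(-46/3) = 7912/3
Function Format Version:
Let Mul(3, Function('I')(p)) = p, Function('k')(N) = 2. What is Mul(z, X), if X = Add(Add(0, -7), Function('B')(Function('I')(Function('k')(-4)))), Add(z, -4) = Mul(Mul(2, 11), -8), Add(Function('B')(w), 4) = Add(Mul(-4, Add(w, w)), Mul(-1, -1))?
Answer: Rational(7912, 3) ≈ 2637.3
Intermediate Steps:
Function('I')(p) = Mul(Rational(1, 3), p)
Function('B')(w) = Add(-3, Mul(-8, w)) (Function('B')(w) = Add(-4, Add(Mul(-4, Add(w, w)), Mul(-1, -1))) = Add(-4, Add(Mul(-4, Mul(2, w)), 1)) = Add(-4, Add(Mul(-8, w), 1)) = Add(-4, Add(1, Mul(-8, w))) = Add(-3, Mul(-8, w)))
z = -172 (z = Add(4, Mul(Mul(2, 11), -8)) = Add(4, Mul(22, -8)) = Add(4, -176) = -172)
X = Rational(-46, 3) (X = Add(Add(0, -7), Add(-3, Mul(-8, Mul(Rational(1, 3), 2)))) = Add(-7, Add(-3, Mul(-8, Rational(2, 3)))) = Add(-7, Add(-3, Rational(-16, 3))) = Add(-7, Rational(-25, 3)) = Rational(-46, 3) ≈ -15.333)
Mul(z, X) = Mul(-172, Rational(-46, 3)) = Rational(7912, 3)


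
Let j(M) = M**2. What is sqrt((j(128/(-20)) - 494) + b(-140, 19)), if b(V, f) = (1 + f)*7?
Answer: I*sqrt(7826)/5 ≈ 17.693*I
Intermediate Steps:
b(V, f) = 7 + 7*f
sqrt((j(128/(-20)) - 494) + b(-140, 19)) = sqrt(((128/(-20))**2 - 494) + (7 + 7*19)) = sqrt(((128*(-1/20))**2 - 494) + (7 + 133)) = sqrt(((-32/5)**2 - 494) + 140) = sqrt((1024/25 - 494) + 140) = sqrt(-11326/25 + 140) = sqrt(-7826/25) = I*sqrt(7826)/5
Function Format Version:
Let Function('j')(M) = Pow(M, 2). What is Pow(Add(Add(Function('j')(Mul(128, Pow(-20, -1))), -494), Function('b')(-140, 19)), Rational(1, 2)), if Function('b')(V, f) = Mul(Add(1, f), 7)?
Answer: Mul(Rational(1, 5), I, Pow(7826, Rational(1, 2))) ≈ Mul(17.693, I)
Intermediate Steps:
Function('b')(V, f) = Add(7, Mul(7, f))
Pow(Add(Add(Function('j')(Mul(128, Pow(-20, -1))), -494), Function('b')(-140, 19)), Rational(1, 2)) = Pow(Add(Add(Pow(Mul(128, Pow(-20, -1)), 2), -494), Add(7, Mul(7, 19))), Rational(1, 2)) = Pow(Add(Add(Pow(Mul(128, Rational(-1, 20)), 2), -494), Add(7, 133)), Rational(1, 2)) = Pow(Add(Add(Pow(Rational(-32, 5), 2), -494), 140), Rational(1, 2)) = Pow(Add(Add(Rational(1024, 25), -494), 140), Rational(1, 2)) = Pow(Add(Rational(-11326, 25), 140), Rational(1, 2)) = Pow(Rational(-7826, 25), Rational(1, 2)) = Mul(Rational(1, 5), I, Pow(7826, Rational(1, 2)))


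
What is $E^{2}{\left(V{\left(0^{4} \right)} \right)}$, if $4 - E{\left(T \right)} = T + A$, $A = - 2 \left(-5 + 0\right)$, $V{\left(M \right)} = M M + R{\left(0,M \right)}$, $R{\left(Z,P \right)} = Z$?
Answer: $36$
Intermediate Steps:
$V{\left(M \right)} = M^{2}$ ($V{\left(M \right)} = M M + 0 = M^{2} + 0 = M^{2}$)
$A = 10$ ($A = \left(-2\right) \left(-5\right) = 10$)
$E{\left(T \right)} = -6 - T$ ($E{\left(T \right)} = 4 - \left(T + 10\right) = 4 - \left(10 + T\right) = -6 - T$)
$E^{2}{\left(V{\left(0^{4} \right)} \right)} = \left(-6 - \left(0^{4}\right)^{2}\right)^{2} = \left(-6 - 0^{2}\right)^{2} = \left(-6 - 0\right)^{2} = \left(-6 + 0\right)^{2} = \left(-6\right)^{2} = 36$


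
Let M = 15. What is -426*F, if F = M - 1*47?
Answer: 13632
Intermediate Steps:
F = -32 (F = 15 - 1*47 = 15 - 47 = -32)
-426*F = -426*(-32) = 13632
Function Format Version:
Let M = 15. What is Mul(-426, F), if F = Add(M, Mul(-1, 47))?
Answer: 13632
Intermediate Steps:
F = -32 (F = Add(15, Mul(-1, 47)) = Add(15, -47) = -32)
Mul(-426, F) = Mul(-426, -32) = 13632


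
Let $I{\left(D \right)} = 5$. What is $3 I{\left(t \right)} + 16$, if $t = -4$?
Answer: $31$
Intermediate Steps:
$3 I{\left(t \right)} + 16 = 3 \cdot 5 + 16 = 15 + 16 = 31$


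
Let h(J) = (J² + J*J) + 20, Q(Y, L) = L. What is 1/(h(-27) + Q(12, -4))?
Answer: 1/1474 ≈ 0.00067843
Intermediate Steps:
h(J) = 20 + 2*J² (h(J) = (J² + J²) + 20 = 2*J² + 20 = 20 + 2*J²)
1/(h(-27) + Q(12, -4)) = 1/((20 + 2*(-27)²) - 4) = 1/((20 + 2*729) - 4) = 1/((20 + 1458) - 4) = 1/(1478 - 4) = 1/1474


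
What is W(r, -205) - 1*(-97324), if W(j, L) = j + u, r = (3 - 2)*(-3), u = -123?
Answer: 97198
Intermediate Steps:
r = -3 (r = 1*(-3) = -3)
W(j, L) = -123 + j (W(j, L) = j - 123 = -123 + j)
W(r, -205) - 1*(-97324) = (-123 - 3) - 1*(-97324) = -126 + 97324 = 97198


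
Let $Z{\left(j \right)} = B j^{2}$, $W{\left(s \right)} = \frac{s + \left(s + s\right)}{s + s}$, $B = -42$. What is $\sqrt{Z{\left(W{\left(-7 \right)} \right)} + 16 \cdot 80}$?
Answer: $\frac{\sqrt{4742}}{2} \approx 34.431$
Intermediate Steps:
$W{\left(s \right)} = \frac{3}{2}$ ($W{\left(s \right)} = \frac{s + 2 s}{2 s} = 3 s \frac{1}{2 s} = \frac{3}{2}$)
$Z{\left(j \right)} = - 42 j^{2}$
$\sqrt{Z{\left(W{\left(-7 \right)} \right)} + 16 \cdot 80} = \sqrt{- 42 \left(\frac{3}{2}\right)^{2} + 16 \cdot 80} = \sqrt{\left(-42\right) \frac{9}{4} + 1280} = \sqrt{- \frac{189}{2} + 1280} = \sqrt{\frac{2371}{2}} = \frac{\sqrt{4742}}{2}$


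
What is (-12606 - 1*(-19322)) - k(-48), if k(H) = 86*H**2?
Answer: -191428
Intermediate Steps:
(-12606 - 1*(-19322)) - k(-48) = (-12606 - 1*(-19322)) - 86*(-48)**2 = (-12606 + 19322) - 86*2304 = 6716 - 1*198144 = 6716 - 198144 = -191428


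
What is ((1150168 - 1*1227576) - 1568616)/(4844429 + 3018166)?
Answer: -26984/128895 ≈ -0.20935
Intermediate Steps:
((1150168 - 1*1227576) - 1568616)/(4844429 + 3018166) = ((1150168 - 1227576) - 1568616)/7862595 = (-77408 - 1568616)*(1/7862595) = -1646024*1/7862595 = -26984/128895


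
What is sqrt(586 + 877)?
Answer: sqrt(1463) ≈ 38.249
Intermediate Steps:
sqrt(586 + 877) = sqrt(1463)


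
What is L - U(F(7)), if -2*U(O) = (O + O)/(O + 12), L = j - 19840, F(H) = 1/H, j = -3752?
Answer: -2005319/85 ≈ -23592.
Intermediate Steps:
L = -23592 (L = -3752 - 19840 = -23592)
U(O) = -O/(12 + O) (U(O) = -(O + O)/(2*(O + 12)) = -2*O/(2*(12 + O)) = -O/(12 + O))
L - U(F(7)) = -23592 - (-1)/(7*(12 + 1/7)) = -23592 - (-1)/(7*(12 + ⅐)) = -23592 - (-1)/(7*85/7) = -23592 - (-1)*7/(7*85) = -23592 - 1*(-1/85) = -23592 + 1/85 = -2005319/85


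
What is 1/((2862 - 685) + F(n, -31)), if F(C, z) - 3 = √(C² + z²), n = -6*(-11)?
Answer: 2180/4747083 - √5317/4747083 ≈ 0.00044387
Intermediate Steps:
n = 66
F(C, z) = 3 + √(C² + z²)
1/((2862 - 685) + F(n, -31)) = 1/((2862 - 685) + (3 + √(66² + (-31)²))) = 1/(2177 + (3 + √(4356 + 961))) = 1/(2177 + (3 + √5317)) = 1/(2180 + √5317)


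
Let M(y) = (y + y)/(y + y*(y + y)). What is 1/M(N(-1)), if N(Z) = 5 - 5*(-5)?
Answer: 61/2 ≈ 30.500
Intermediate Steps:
N(Z) = 30 (N(Z) = 5 + 25 = 30)
M(y) = 2*y/(y + 2*y**2) (M(y) = (2*y)/(y + y*(2*y)) = (2*y)/(y + 2*y**2) = 2*y/(y + 2*y**2))
1/M(N(-1)) = 1/(2/(1 + 2*30)) = 1/(2/(1 + 60)) = 1/(2/61) = 61/2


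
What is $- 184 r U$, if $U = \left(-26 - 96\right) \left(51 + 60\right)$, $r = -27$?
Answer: $-67276656$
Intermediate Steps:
$U = -13542$ ($U = \left(-122\right) 111 = -13542$)
$- 184 r U = \left(-184\right) \left(-27\right) \left(-13542\right) = 4968 \left(-13542\right) = -67276656$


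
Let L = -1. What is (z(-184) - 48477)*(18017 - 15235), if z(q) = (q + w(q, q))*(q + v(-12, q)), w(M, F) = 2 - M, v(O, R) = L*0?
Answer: -135886790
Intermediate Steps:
v(O, R) = 0 (v(O, R) = -1*0 = 0)
z(q) = 2*q (z(q) = (q + (2 - q))*(q + 0) = 2*q)
(z(-184) - 48477)*(18017 - 15235) = (2*(-184) - 48477)*(18017 - 15235) = (-368 - 48477)*2782 = -48845*2782 = -135886790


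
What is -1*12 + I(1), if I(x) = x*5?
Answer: -7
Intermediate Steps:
I(x) = 5*x
-1*12 + I(1) = -1*12 + 5*1 = -12 + 5 = -7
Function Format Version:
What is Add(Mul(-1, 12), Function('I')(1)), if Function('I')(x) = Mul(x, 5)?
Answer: -7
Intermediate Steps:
Function('I')(x) = Mul(5, x)
Add(Mul(-1, 12), Function('I')(1)) = Add(Mul(-1, 12), Mul(5, 1)) = Add(-12, 5) = -7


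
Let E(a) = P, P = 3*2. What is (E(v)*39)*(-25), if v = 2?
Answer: -5850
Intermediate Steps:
P = 6
E(a) = 6
(E(v)*39)*(-25) = (6*39)*(-25) = 234*(-25) = -5850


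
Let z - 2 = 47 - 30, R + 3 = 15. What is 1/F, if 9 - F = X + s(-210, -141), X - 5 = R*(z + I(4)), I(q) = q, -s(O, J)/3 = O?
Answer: -1/902 ≈ -0.0011086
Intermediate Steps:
R = 12 (R = -3 + 15 = 12)
s(O, J) = -3*O
z = 19 (z = 2 + (47 - 30) = 2 + 17 = 19)
X = 281 (X = 5 + 12*(19 + 4) = 5 + 12*23 = 5 + 276 = 281)
F = -902 (F = 9 - (281 - 3*(-210)) = 9 - (281 + 630) = 9 - 1*911 = 9 - 911 = -902)
1/F = 1/(-902) = -1/902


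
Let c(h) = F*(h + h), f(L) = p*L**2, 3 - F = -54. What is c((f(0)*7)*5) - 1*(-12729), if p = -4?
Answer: 12729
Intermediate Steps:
F = 57 (F = 3 - 1*(-54) = 3 + 54 = 57)
f(L) = -4*L**2
c(h) = 114*h (c(h) = 57*(h + h) = 57*(2*h) = 114*h)
c((f(0)*7)*5) - 1*(-12729) = 114*((-4*0**2*7)*5) - 1*(-12729) = 114*((-4*0*7)*5) + 12729 = 114*((0*7)*5) + 12729 = 114*(0*5) + 12729 = 114*0 + 12729 = 0 + 12729 = 12729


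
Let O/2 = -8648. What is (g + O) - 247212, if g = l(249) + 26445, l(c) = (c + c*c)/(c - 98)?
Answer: -35885263/151 ≈ -2.3765e+5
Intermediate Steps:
l(c) = (c + c**2)/(-98 + c)
O = -17296 (O = 2*(-8648) = -17296)
g = 4055445/151 (g = 249*(1 + 249)/(-98 + 249) + 26445 = 249*250/151 + 26445 = 249*(1/151)*250 + 26445 = 62250/151 + 26445 = 4055445/151 ≈ 26857.)
(g + O) - 247212 = (4055445/151 - 17296) - 247212 = 1443749/151 - 247212 = -35885263/151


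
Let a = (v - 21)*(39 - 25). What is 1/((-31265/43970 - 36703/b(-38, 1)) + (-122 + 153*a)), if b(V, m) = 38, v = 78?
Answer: 83543/10109155847 ≈ 8.2641e-6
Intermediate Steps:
a = 798 (a = (78 - 21)*(39 - 25) = 57*14 = 798)
1/((-31265/43970 - 36703/b(-38, 1)) + (-122 + 153*a)) = 1/((-31265/43970 - 36703/38) + (-122 + 153*798)) = 1/((-31265*1/43970 - 36703*1/38) + (-122 + 122094)) = 1/((-6253/8794 - 36703/38) + 121972) = 1/(-80750949/83543 + 121972) = 1/(10109155847/83543) = 83543/10109155847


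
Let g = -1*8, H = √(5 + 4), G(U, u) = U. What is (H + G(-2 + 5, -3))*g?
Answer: -48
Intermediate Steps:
H = 3 (H = √9 = 3)
g = -8
(H + G(-2 + 5, -3))*g = (3 + (-2 + 5))*(-8) = (3 + 3)*(-8) = 6*(-8) = -48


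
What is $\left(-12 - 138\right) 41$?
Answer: $-6150$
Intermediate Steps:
$\left(-12 - 138\right) 41 = \left(-150\right) 41 = -6150$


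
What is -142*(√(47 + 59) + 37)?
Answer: -5254 - 142*√106 ≈ -6716.0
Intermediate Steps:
-142*(√(47 + 59) + 37) = -142*(√106 + 37) = -142*(37 + √106) = -5254 - 142*√106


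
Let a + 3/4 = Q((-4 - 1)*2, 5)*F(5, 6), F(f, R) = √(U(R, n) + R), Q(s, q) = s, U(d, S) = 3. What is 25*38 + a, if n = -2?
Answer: 3677/4 ≈ 919.25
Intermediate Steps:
F(f, R) = √(3 + R)
a = -123/4 (a = -¾ + ((-4 - 1)*2)*√(3 + 6) = -¾ + (-5*2)*√9 = -¾ - 10*3 = -¾ - 30 = -123/4 ≈ -30.750)
25*38 + a = 25*38 - 123/4 = 950 - 123/4 = 3677/4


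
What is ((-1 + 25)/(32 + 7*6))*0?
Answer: 0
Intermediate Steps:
((-1 + 25)/(32 + 7*6))*0 = (24/(32 + 42))*0 = (24/74)*0 = (24*(1/74))*0 = (12/37)*0 = 0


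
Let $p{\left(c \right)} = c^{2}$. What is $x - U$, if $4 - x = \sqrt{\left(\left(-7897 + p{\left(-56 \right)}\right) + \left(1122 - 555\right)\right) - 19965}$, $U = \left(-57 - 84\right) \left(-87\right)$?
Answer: $-12263 - i \sqrt{24159} \approx -12263.0 - 155.43 i$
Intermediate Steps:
$U = 12267$ ($U = \left(-141\right) \left(-87\right) = 12267$)
$x = 4 - i \sqrt{24159}$ ($x = 4 - \sqrt{\left(\left(-7897 + \left(-56\right)^{2}\right) + \left(1122 - 555\right)\right) - 19965} = 4 - \sqrt{\left(\left(-7897 + 3136\right) + \left(1122 - 555\right)\right) - 19965} = 4 - \sqrt{\left(-4761 + 567\right) - 19965} = 4 - \sqrt{-4194 - 19965} = 4 - \sqrt{-24159} = 4 - i \sqrt{24159} \approx 4.0 - 155.43 i$)
$x - U = \left(4 - i \sqrt{24159}\right) - 12267 = -12263 - i \sqrt{24159}$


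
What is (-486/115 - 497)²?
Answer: 3322484881/13225 ≈ 2.5123e+5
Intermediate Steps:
(-486/115 - 497)² = (-57641/115)² = 3322484881/13225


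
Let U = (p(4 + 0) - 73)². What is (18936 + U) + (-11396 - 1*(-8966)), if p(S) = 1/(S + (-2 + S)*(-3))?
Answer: 87633/4 ≈ 21908.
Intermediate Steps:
p(S) = 1/(6 - 2*S) (p(S) = 1/(S + (6 - 3*S)) = 1/(6 - 2*S))
U = 21609/4 (U = (-1/(-6 + 2*(4 + 0)) - 73)² = (-1/(-6 + 2*4) - 73)² = (-1/(-6 + 8) - 73)² = (-1/2 - 73)² = (-1*½ - 73)² = (-½ - 73)² = (-147/2)² = 21609/4 ≈ 5402.3)
(18936 + U) + (-11396 - 1*(-8966)) = (18936 + 21609/4) + (-11396 - 1*(-8966)) = 97353/4 + (-11396 + 8966) = 97353/4 - 2430 = 87633/4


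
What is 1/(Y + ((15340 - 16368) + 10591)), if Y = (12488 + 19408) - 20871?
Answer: 1/20588 ≈ 4.8572e-5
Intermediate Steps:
Y = 11025 (Y = 31896 - 20871 = 11025)
1/(Y + ((15340 - 16368) + 10591)) = 1/(11025 + ((15340 - 16368) + 10591)) = 1/(11025 + (-1028 + 10591)) = 1/(11025 + 9563) = 1/20588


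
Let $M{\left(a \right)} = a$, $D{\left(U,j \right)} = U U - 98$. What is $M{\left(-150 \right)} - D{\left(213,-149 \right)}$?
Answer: $-45421$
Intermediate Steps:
$D{\left(U,j \right)} = -98 + U^{2}$ ($D{\left(U,j \right)} = U^{2} - 98 = -98 + U^{2}$)
$M{\left(-150 \right)} - D{\left(213,-149 \right)} = -150 - \left(-98 + 213^{2}\right) = -150 - \left(-98 + 45369\right) = -150 - 45271 = -45421$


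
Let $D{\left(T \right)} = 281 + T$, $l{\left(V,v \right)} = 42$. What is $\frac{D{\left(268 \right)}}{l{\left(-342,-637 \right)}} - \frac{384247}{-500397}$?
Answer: $\frac{96952109}{7005558} \approx 13.839$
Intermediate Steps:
$\frac{D{\left(268 \right)}}{l{\left(-342,-637 \right)}} - \frac{384247}{-500397} = \frac{281 + 268}{42} - \frac{384247}{-500397} = 549 \cdot \frac{1}{42} - - \frac{384247}{500397} = \frac{183}{14} + \frac{384247}{500397} = \frac{96952109}{7005558}$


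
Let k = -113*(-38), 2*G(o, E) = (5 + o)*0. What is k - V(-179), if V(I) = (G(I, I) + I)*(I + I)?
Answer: -59788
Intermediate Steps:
G(o, E) = 0 (G(o, E) = ((5 + o)*0)/2 = (½)*0 = 0)
V(I) = 2*I² (V(I) = (0 + I)*(I + I) = I*(2*I) = 2*I²)
k = 4294
k - V(-179) = 4294 - 2*(-179)² = 4294 - 2*32041 = 4294 - 1*64082 = 4294 - 64082 = -59788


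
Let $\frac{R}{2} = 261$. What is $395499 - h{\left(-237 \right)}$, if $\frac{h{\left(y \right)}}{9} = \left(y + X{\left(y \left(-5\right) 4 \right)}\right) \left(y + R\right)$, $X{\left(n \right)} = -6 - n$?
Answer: $13176894$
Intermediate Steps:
$R = 522$ ($R = 2 \cdot 261 = 522$)
$h{\left(y \right)} = 9 \left(-6 + 21 y\right) \left(522 + y\right)$ ($h{\left(y \right)} = 9 \left(y - \left(6 + y \left(-5\right) 4\right)\right) \left(y + 522\right) = 9 \left(y - \left(6 + - 5 y 4\right)\right) \left(522 + y\right) = 9 \left(y - \left(6 - 20 y\right)\right) \left(522 + y\right) = 9 \left(y + \left(-6 + 20 y\right)\right) \left(522 + y\right) = 9 \left(-6 + 21 y\right) \left(522 + y\right)$)
$395499 - h{\left(-237 \right)} = 395499 - \left(-28188 + 189 \left(-237\right)^{2} + 98604 \left(-237\right)\right) = 395499 - \left(-28188 + 189 \cdot 56169 - 23369148\right) = 395499 - \left(-28188 + 10615941 - 23369148\right) = 395499 - -12781395 = 395499 + 12781395 = 13176894$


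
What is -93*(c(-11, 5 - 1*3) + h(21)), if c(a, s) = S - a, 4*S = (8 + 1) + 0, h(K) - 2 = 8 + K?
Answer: -16461/4 ≈ -4115.3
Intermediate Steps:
h(K) = 10 + K (h(K) = 2 + (8 + K) = 10 + K)
S = 9/4 (S = ((8 + 1) + 0)/4 = (9 + 0)/4 = (¼)*9 = 9/4 ≈ 2.2500)
c(a, s) = 9/4 - a
-93*(c(-11, 5 - 1*3) + h(21)) = -93*((9/4 - 1*(-11)) + (10 + 21)) = -93*((9/4 + 11) + 31) = -93*(53/4 + 31) = -93*177/4 = -16461/4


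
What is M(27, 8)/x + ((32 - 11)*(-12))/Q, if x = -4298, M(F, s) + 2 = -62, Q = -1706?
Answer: 298070/1833097 ≈ 0.16260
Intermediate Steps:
M(F, s) = -64 (M(F, s) = -2 - 62 = -64)
M(27, 8)/x + ((32 - 11)*(-12))/Q = -64/(-4298) + ((32 - 11)*(-12))/(-1706) = -64*(-1/4298) + (21*(-12))*(-1/1706) = 32/2149 - 252*(-1/1706) = 32/2149 + 126/853 = 298070/1833097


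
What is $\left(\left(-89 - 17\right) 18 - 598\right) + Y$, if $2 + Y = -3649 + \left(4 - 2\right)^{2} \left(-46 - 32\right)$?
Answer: $-6469$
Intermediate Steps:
$Y = -3963$ ($Y = -2 - \left(3649 - \left(4 - 2\right)^{2} \left(-46 - 32\right)\right) = -2 - \left(3649 - 2^{2} \left(-78\right)\right) = -2 + \left(-3649 + 4 \left(-78\right)\right) = -2 - 3961 = -3963$)
$\left(\left(-89 - 17\right) 18 - 598\right) + Y = \left(\left(-89 - 17\right) 18 - 598\right) - 3963 = \left(\left(-106\right) 18 - 598\right) - 3963 = \left(-1908 - 598\right) - 3963 = -2506 - 3963 = -6469$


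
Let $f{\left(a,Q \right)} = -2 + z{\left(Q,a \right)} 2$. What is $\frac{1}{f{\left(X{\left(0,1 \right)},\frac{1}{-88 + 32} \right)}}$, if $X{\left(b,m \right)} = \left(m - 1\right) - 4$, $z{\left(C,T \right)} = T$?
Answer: $- \frac{1}{10} \approx -0.1$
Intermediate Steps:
$X{\left(b,m \right)} = -5 + m$ ($X{\left(b,m \right)} = \left(-1 + m\right) - 4 = -5 + m$)
$f{\left(a,Q \right)} = -2 + 2 a$ ($f{\left(a,Q \right)} = -2 + a 2 = -2 + 2 a$)
$\frac{1}{f{\left(X{\left(0,1 \right)},\frac{1}{-88 + 32} \right)}} = \frac{1}{-2 + 2 \left(-5 + 1\right)} = \frac{1}{-2 + 2 \left(-4\right)} = \frac{1}{-2 - 8} = \frac{1}{-10} = - \frac{1}{10}$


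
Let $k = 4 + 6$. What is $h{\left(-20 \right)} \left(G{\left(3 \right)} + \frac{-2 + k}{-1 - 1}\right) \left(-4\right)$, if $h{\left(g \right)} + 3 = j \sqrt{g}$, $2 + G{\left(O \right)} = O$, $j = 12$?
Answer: $-36 + 288 i \sqrt{5} \approx -36.0 + 643.99 i$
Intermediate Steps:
$k = 10$
$G{\left(O \right)} = -2 + O$
$h{\left(g \right)} = -3 + 12 \sqrt{g}$
$h{\left(-20 \right)} \left(G{\left(3 \right)} + \frac{-2 + k}{-1 - 1}\right) \left(-4\right) = \left(-3 + 12 \sqrt{-20}\right) \left(\left(-2 + 3\right) + \frac{-2 + 10}{-1 - 1}\right) \left(-4\right) = \left(-3 + 12 \cdot 2 i \sqrt{5}\right) \left(1 + \frac{8}{-2}\right) \left(-4\right) = \left(-3 + 24 i \sqrt{5}\right) \left(1 + 8 \left(- \frac{1}{2}\right)\right) \left(-4\right) = \left(-3 + 24 i \sqrt{5}\right) \left(1 - 4\right) \left(-4\right) = \left(-3 + 24 i \sqrt{5}\right) \left(\left(-3\right) \left(-4\right)\right) = \left(-3 + 24 i \sqrt{5}\right) 12 = -36 + 288 i \sqrt{5}$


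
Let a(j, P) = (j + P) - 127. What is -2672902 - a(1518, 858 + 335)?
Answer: -2675486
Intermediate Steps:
a(j, P) = -127 + P + j (a(j, P) = (P + j) - 127 = -127 + P + j)
-2672902 - a(1518, 858 + 335) = -2672902 - (-127 + (858 + 335) + 1518) = -2672902 - (-127 + 1193 + 1518) = -2672902 - 1*2584 = -2672902 - 2584 = -2675486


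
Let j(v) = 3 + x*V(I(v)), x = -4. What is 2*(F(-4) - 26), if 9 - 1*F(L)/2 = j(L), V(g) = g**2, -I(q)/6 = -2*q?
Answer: 36836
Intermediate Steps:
I(q) = 12*q (I(q) = -(-12)*q = 12*q)
j(v) = 3 - 576*v**2 (j(v) = 3 - 4*144*v**2 = 3 - 576*v**2)
F(L) = 12 + 1152*L**2 (F(L) = 18 - 2*(3 - 576*L**2) = 18 + (-6 + 1152*L**2) = 12 + 1152*L**2)
2*(F(-4) - 26) = 2*((12 + 1152*(-4)**2) - 26) = 2*((12 + 1152*16) - 26) = 2*((12 + 18432) - 26) = 2*(18444 - 26) = 2*18418 = 36836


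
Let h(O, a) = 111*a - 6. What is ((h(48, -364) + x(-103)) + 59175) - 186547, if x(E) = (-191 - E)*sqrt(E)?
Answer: -167782 - 88*I*sqrt(103) ≈ -1.6778e+5 - 893.1*I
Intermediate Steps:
x(E) = sqrt(E)*(-191 - E)
h(O, a) = -6 + 111*a
((h(48, -364) + x(-103)) + 59175) - 186547 = (((-6 + 111*(-364)) + sqrt(-103)*(-191 - 1*(-103))) + 59175) - 186547 = (((-6 - 40404) + (I*sqrt(103))*(-191 + 103)) + 59175) - 186547 = ((-40410 + (I*sqrt(103))*(-88)) + 59175) - 186547 = ((-40410 - 88*I*sqrt(103)) + 59175) - 186547 = (18765 - 88*I*sqrt(103)) - 186547 = -167782 - 88*I*sqrt(103)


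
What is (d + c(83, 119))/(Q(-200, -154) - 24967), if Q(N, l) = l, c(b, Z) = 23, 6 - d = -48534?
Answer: -48563/25121 ≈ -1.9332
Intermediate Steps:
d = 48540 (d = 6 - 1*(-48534) = 6 + 48534 = 48540)
(d + c(83, 119))/(Q(-200, -154) - 24967) = (48540 + 23)/(-154 - 24967) = 48563/(-25121) = 48563*(-1/25121) = -48563/25121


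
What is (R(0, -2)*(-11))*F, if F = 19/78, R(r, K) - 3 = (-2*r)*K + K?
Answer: -209/78 ≈ -2.6795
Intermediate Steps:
R(r, K) = 3 + K - 2*K*r (R(r, K) = 3 + ((-2*r)*K + K) = 3 + (-2*K*r + K) = 3 + (K - 2*K*r) = 3 + K - 2*K*r)
F = 19/78 (F = 19*(1/78) = 19/78 ≈ 0.24359)
(R(0, -2)*(-11))*F = ((3 - 2 - 2*(-2)*0)*(-11))*(19/78) = ((3 - 2 + 0)*(-11))*(19/78) = (1*(-11))*(19/78) = -11*19/78 = -209/78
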